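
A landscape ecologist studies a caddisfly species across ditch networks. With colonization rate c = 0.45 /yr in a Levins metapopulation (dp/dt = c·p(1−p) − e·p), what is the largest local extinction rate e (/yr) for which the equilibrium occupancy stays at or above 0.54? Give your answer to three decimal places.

0.207

1 − e/c ≥ 0.54 ⇒ e ≤ c(1 − 0.54) = 0.45 × 0.4600.
e_max = 0.2070.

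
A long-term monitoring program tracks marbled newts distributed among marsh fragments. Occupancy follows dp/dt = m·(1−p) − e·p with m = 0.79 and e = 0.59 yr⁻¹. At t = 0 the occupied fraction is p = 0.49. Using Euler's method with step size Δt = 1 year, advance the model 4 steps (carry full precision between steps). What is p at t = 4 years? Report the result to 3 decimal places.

0.571

Update rule: p ← p + [m·(1−p) − e·p]·Δt with Δt = 1.
p: 0.49000 → 0.60380  (Δp = +0.11380)
p: 0.60380 → 0.56056  (Δp = -0.04324)
p: 0.56056 → 0.57699  (Δp = +0.01643)
p: 0.57699 → 0.57074  (Δp = -0.00624)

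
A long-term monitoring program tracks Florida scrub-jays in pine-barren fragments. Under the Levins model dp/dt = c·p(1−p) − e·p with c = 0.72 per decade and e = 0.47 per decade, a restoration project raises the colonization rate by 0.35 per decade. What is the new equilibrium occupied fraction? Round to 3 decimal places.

Before: p* = 1 − 0.47/0.72 = 0.3472.
After the change, c = 1.07, e = 0.47, so p* = 1 − 0.47/1.07 = 0.5607.

0.561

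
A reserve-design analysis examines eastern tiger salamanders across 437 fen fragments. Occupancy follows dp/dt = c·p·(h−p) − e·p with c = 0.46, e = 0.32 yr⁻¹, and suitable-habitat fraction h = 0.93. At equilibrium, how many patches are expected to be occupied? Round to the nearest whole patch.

p* = h − e/c = 0.93 − 0.6957 = 0.2343.
Expected occupied patches = N × p* = 437 × 0.2343 = 102.41 ≈ 102.

102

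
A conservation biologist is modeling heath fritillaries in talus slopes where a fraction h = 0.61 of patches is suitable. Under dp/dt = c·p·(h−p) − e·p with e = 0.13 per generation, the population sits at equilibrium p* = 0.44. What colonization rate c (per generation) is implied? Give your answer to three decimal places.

0.765

At equilibrium c(h−p*) = e, so c = e/(h−p*).
c = 0.13/(0.61 − 0.44) = 0.13/0.1700 = 0.7647.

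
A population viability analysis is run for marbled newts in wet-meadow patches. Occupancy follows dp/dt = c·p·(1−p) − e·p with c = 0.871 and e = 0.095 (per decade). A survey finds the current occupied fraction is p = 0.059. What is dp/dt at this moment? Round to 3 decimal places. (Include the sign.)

0.043

Colonization term: c·p·(1−p) = 0.871×0.059×0.9410 = 0.04836.
Extinction term: e·p = 0.00560.
dp/dt = 0.04836 − 0.00560 = 0.04275.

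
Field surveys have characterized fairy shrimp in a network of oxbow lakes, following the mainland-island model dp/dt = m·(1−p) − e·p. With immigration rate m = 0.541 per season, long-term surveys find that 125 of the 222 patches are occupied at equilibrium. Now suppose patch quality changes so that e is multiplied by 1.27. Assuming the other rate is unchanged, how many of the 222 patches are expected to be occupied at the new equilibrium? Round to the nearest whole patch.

Observed p* = 125/222 = 0.56306.
Balance m(1−p*) = e·p* gives e = m(1−p*)/p* = 0.541×0.43694/0.56306 = 0.41982.
New p* = m/(m+e) = 0.54100/(0.54100+0.53317) = 0.50364.
Expected occupied = 222 × 0.50364 = 111.81 ≈ 112.

112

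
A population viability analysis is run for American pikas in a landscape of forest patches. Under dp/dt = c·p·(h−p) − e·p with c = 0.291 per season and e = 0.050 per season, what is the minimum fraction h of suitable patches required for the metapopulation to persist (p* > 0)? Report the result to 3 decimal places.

0.172

p* = h − e/c is positive only when h > e/c.
h_min = e/c = 0.050/0.291 = 0.1718.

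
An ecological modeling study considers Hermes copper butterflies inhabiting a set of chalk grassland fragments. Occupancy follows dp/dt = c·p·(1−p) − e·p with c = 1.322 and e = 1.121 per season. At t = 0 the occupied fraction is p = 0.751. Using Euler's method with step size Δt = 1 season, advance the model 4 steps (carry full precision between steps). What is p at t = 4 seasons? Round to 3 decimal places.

0.154

Update rule: p ← p + [c·p·(1−p) − e·p]·Δt with Δt = 1.
p: 0.75100 → 0.15634  (Δp = -0.59466)
p: 0.15634 → 0.15545  (Δp = -0.00089)
p: 0.15545 → 0.15475  (Δp = -0.00070)
p: 0.15475 → 0.15420  (Δp = -0.00055)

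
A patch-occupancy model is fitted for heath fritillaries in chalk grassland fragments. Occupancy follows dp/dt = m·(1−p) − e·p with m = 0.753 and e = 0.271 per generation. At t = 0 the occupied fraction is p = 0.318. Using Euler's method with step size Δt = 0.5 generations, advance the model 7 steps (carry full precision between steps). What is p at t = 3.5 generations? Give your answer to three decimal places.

0.733

Update rule: p ← p + [m·(1−p) − e·p]·Δt with Δt = 0.5.
t = 0.5: p = 0.31800 + (+0.21368) = 0.53168
t = 1: p = 0.53168 + (+0.10428) = 0.63596
t = 1.5: p = 0.63596 + (+0.05089) = 0.68685
t = 2: p = 0.68685 + (+0.02483) = 0.71168
t = 2.5: p = 0.71168 + (+0.01212) = 0.72380
t = 3: p = 0.72380 + (+0.00591) = 0.72971
t = 3.5: p = 0.72971 + (+0.00289) = 0.73260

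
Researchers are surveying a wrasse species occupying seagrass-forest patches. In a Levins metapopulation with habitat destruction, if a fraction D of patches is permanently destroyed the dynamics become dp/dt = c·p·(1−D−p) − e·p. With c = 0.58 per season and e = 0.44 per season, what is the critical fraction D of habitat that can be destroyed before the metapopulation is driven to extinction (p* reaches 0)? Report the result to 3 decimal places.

The nontrivial equilibrium is p* = (1−D) − e/c; extinction occurs when this hits zero.
So D_crit = 1 − e/c = 1 − 0.44/0.58 = 1 − 0.7586 = 0.2414.
Note this equals the original equilibrium occupancy — the Levins extinction-debt result.

0.241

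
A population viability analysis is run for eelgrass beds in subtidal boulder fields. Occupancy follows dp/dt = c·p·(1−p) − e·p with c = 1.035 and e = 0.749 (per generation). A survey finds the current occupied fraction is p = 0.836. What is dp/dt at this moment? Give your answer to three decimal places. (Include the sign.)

-0.484

Colonization term: c·p·(1−p) = 1.035×0.836×0.1640 = 0.14190.
Extinction term: e·p = 0.62616.
dp/dt = 0.14190 − 0.62616 = -0.48426.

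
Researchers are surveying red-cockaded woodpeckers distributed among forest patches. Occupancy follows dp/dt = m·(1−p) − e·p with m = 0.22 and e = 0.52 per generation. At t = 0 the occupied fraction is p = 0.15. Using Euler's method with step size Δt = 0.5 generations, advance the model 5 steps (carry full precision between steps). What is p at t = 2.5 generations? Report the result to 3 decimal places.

Update rule: p ← p + [m·(1−p) − e·p]·Δt with Δt = 0.5.
  1  |  dp/dt·Δt = +0.054500  |  p_1 = 0.204500
  2  |  dp/dt·Δt = +0.034335  |  p_2 = 0.238835
  3  |  dp/dt·Δt = +0.021631  |  p_3 = 0.260466
  4  |  dp/dt·Δt = +0.013628  |  p_4 = 0.274094
  5  |  dp/dt·Δt = +0.008585  |  p_5 = 0.282679

0.283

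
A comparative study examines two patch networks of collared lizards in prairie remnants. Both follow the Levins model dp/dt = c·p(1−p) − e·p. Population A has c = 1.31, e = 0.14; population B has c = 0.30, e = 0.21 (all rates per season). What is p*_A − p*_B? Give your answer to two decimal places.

0.59

A: p*_A = 1 − 0.14/1.31 = 0.8931.
B: p*_B = 1 − 0.21/0.30 = 0.3000.
p*_A − p*_B = 0.8931 − 0.3000 = 0.5931.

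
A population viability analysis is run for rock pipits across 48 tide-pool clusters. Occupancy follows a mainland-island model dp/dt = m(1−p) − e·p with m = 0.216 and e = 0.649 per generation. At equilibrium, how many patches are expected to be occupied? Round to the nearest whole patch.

p* = m/(m+e) = 0.216/0.8650 = 0.2497.
Expected occupied patches = N × p* = 48 × 0.2497 = 11.99 ≈ 12.

12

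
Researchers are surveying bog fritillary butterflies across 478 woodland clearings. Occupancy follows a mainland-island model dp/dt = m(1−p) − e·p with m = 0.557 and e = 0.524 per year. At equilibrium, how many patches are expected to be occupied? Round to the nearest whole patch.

246

p* = m/(m+e) = 0.557/1.0810 = 0.5153.
Expected occupied patches = N × p* = 478 × 0.5153 = 246.30 ≈ 246.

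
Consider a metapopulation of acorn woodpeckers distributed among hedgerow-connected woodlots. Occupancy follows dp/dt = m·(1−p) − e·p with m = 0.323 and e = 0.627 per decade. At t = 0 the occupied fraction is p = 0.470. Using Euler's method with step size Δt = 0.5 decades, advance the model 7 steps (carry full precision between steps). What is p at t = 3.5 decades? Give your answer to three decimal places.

0.341

Update rule: p ← p + [m·(1−p) − e·p]·Δt with Δt = 0.5.
  1  |  dp/dt·Δt = -0.061750  |  p_1 = 0.408250
  2  |  dp/dt·Δt = -0.032419  |  p_2 = 0.375831
  3  |  dp/dt·Δt = -0.017020  |  p_3 = 0.358811
  4  |  dp/dt·Δt = -0.008935  |  p_4 = 0.349876
  5  |  dp/dt·Δt = -0.004691  |  p_5 = 0.345185
  6  |  dp/dt·Δt = -0.002463  |  p_6 = 0.342722
  7  |  dp/dt·Δt = -0.001293  |  p_7 = 0.341429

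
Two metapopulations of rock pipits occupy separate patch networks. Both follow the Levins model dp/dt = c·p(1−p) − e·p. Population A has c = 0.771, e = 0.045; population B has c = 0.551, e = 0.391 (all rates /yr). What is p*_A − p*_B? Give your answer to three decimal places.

A: p*_A = 1 − 0.045/0.771 = 0.9416.
B: p*_B = 1 − 0.391/0.551 = 0.2904.
p*_A − p*_B = 0.9416 − 0.2904 = 0.6513.

0.651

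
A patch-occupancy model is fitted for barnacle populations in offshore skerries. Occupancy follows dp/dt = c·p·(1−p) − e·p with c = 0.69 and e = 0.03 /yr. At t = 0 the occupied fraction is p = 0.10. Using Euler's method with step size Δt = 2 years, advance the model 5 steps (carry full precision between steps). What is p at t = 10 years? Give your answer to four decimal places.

Update rule: p ← p + [c·p·(1−p) − e·p]·Δt with Δt = 2.
p: 0.10000 → 0.21820  (Δp = +0.11820)
p: 0.21820 → 0.44052  (Δp = +0.22232)
p: 0.44052 → 0.75421  (Δp = +0.31369)
p: 0.75421 → 0.96478  (Δp = +0.21057)
p: 0.96478 → 0.95379  (Δp = -0.01099)

0.9538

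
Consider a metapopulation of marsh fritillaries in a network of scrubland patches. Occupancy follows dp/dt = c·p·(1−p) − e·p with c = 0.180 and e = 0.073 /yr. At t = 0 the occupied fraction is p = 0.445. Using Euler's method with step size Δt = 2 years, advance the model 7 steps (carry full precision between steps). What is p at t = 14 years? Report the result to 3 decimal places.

Update rule: p ← p + [c·p·(1−p) − e·p]·Δt with Δt = 2.
step 1: Δp = +0.02394, p = 0.46894
step 2: Δp = +0.02119, p = 0.49013
step 3: Δp = +0.01841, p = 0.50853
step 4: Δp = +0.01573, p = 0.52426
step 5: Δp = +0.01325, p = 0.53751
step 6: Δp = +0.01102, p = 0.54853
step 7: Δp = +0.00907, p = 0.55759

0.558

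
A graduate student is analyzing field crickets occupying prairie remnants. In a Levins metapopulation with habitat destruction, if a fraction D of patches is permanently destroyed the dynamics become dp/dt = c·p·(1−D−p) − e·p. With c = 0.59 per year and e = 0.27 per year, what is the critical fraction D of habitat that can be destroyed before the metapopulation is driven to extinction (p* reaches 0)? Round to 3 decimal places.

0.542

The nontrivial equilibrium is p* = (1−D) − e/c; extinction occurs when this hits zero.
So D_crit = 1 − e/c = 1 − 0.27/0.59 = 1 − 0.4576 = 0.5424.
This equals the undisturbed p*, a classic result of Lande's extension.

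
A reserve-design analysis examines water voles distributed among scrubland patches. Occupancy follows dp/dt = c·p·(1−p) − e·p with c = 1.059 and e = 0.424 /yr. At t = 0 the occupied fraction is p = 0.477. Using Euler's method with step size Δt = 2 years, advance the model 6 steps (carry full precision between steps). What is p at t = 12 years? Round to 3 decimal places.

Update rule: p ← p + [c·p·(1−p) − e·p]·Δt with Δt = 2.
p: 0.47700 → 0.60088  (Δp = +0.12388)
p: 0.60088 → 0.59928  (Δp = -0.00161)
p: 0.59928 → 0.59971  (Δp = +0.00044)
p: 0.59971 → 0.59960  (Δp = -0.00012)
p: 0.59960 → 0.59963  (Δp = +0.00003)
p: 0.59963 → 0.59962  (Δp = -0.00001)

0.600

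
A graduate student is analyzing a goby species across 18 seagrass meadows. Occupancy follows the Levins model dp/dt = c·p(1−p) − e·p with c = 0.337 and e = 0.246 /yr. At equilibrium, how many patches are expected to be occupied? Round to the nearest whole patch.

p* = 1 − e/c = 1 − 0.246/0.337 = 0.2700.
Expected occupied patches = N × p* = 18 × 0.2700 = 4.86 ≈ 5.

5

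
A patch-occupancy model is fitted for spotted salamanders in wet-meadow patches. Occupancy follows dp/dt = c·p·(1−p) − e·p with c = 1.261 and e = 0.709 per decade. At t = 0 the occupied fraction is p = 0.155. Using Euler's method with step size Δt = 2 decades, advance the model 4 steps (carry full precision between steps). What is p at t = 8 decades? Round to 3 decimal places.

Update rule: p ← p + [c·p·(1−p) − e·p]·Δt with Δt = 2.
step 1: Δp = +0.11053, p = 0.26553
step 2: Δp = +0.11533, p = 0.38086
step 3: Δp = +0.05464, p = 0.43550
step 4: Δp = +0.00247, p = 0.43797

0.438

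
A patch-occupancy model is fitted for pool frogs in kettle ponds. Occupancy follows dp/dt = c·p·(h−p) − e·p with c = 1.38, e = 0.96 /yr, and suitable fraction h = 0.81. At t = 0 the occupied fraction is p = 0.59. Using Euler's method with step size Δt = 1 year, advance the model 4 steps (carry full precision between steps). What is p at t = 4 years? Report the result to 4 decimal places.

0.1516

Update rule: p ← p + [c·p·(h−p) − e·p]·Δt with Δt = 1.
p: 0.59000 → 0.20272  (Δp = -0.38728)
p: 0.20272 → 0.17800  (Δp = -0.02472)
p: 0.17800 → 0.16236  (Δp = -0.01564)
p: 0.16236 → 0.15161  (Δp = -0.01076)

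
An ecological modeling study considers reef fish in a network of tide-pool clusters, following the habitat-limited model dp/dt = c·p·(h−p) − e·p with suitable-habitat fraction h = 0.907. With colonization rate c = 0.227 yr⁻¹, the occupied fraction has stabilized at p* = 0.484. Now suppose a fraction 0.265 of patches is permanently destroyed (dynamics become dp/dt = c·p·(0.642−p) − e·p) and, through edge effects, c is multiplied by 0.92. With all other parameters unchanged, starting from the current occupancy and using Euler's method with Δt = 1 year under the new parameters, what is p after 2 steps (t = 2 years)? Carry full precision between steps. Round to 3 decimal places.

Balance c(h−p*) = e gives e = 0.227×(0.907 − 0.48400) = 0.09602.
Starting from p₀ = 0.48400; update p ← p + (dp/dt)·Δt with the new parameters.
t = 1: p = 0.48400 + (-0.03050) = 0.45350
t = 2: p = 0.45350 + (-0.02569) = 0.42780

0.428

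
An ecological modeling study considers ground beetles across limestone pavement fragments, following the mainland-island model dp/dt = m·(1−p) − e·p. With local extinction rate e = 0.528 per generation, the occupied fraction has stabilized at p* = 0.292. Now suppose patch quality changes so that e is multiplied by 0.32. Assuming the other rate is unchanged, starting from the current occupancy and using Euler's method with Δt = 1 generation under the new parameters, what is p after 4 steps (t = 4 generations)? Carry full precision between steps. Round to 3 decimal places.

0.525

Balance m(1−p*) = e·p* gives m = e·p*/(1−p*) = 0.528×0.29200/0.70800 = 0.21776.
Starting from p₀ = 0.29200; update p ← p + (dp/dt)·Δt with the new parameters.
  1  |  dp/dt·Δt = +0.104840  |  p_1 = 0.396840
  2  |  dp/dt·Δt = +0.064296  |  p_2 = 0.461135
  3  |  dp/dt·Δt = +0.039431  |  p_3 = 0.500567
  4  |  dp/dt·Δt = +0.024182  |  p_4 = 0.524749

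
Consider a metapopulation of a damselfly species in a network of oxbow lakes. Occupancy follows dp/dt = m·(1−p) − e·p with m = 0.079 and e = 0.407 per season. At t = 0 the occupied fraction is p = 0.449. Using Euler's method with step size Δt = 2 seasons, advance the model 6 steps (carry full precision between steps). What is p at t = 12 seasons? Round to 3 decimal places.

0.163

Update rule: p ← p + [m·(1−p) − e·p]·Δt with Δt = 2.
t = 2: p = 0.44900 + (-0.27843) = 0.17057
t = 4: p = 0.17057 + (-0.00780) = 0.16278
t = 6: p = 0.16278 + (-0.00022) = 0.16256
t = 8: p = 0.16256 + (-0.00001) = 0.16255
t = 10: p = 0.16255 + (-0.00000) = 0.16255
t = 12: p = 0.16255 + (-0.00000) = 0.16255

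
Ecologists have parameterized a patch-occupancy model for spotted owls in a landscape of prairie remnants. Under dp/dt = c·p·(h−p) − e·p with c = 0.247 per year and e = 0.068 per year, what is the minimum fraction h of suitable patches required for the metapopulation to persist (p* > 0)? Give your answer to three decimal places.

0.275

p* = h − e/c is positive only when h > e/c.
h_min = e/c = 0.068/0.247 = 0.2753.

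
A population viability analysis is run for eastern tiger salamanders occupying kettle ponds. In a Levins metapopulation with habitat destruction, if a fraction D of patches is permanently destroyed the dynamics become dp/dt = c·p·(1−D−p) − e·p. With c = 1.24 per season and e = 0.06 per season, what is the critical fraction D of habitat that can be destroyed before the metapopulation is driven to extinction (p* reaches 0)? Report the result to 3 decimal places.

The nontrivial equilibrium is p* = (1−D) − e/c; extinction occurs when this hits zero.
So D_crit = 1 − e/c = 1 − 0.06/1.24 = 1 − 0.0484 = 0.9516.
Note this equals the original equilibrium occupancy — the Levins extinction-debt result.

0.952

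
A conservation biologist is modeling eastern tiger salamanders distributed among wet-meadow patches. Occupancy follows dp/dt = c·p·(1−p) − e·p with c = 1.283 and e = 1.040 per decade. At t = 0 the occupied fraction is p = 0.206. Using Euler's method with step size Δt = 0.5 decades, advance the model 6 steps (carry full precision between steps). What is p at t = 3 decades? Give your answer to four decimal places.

Update rule: p ← p + [c·p·(1−p) − e·p]·Δt with Δt = 0.5.
step 1: Δp = -0.00219, p = 0.20381
step 2: Δp = -0.00188, p = 0.20192
step 3: Δp = -0.00162, p = 0.20030
step 4: Δp = -0.00140, p = 0.19890
step 5: Δp = -0.00121, p = 0.19769
step 6: Δp = -0.00105, p = 0.19664

0.1966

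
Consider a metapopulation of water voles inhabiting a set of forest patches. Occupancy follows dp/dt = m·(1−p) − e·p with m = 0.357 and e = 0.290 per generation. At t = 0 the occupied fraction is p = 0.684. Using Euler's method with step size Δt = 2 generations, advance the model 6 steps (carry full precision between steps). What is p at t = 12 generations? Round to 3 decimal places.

0.552

Update rule: p ← p + [m·(1−p) − e·p]·Δt with Δt = 2.
t = 2: p = 0.68400 + (-0.17110) = 0.51290
t = 4: p = 0.51290 + (+0.05030) = 0.56321
t = 6: p = 0.56321 + (-0.01479) = 0.54842
t = 8: p = 0.54842 + (+0.00435) = 0.55277
t = 10: p = 0.55277 + (-0.00128) = 0.55149
t = 12: p = 0.55149 + (+0.00038) = 0.55186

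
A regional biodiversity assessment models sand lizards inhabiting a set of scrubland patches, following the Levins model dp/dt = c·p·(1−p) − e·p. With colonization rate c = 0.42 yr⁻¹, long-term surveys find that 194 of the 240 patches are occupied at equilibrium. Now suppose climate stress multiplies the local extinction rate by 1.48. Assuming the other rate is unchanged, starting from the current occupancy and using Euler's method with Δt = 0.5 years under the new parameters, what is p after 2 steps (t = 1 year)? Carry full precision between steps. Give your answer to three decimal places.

Observed p* = 194/240 = 0.80833.
Balance c(1−p*) = e gives e = 0.42×(1 − 0.80833) = 0.08050.
Starting from p₀ = 0.80833; update p ← p + (dp/dt)·Δt with the new parameters.
step 1: Δp = -0.01562, p = 0.79272
step 2: Δp = -0.01272, p = 0.78000

0.780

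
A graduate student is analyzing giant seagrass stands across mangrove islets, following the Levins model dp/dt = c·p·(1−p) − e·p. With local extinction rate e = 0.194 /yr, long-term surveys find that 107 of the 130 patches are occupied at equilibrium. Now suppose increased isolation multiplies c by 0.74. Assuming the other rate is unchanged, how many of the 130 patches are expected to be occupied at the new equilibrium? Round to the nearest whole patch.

99

Observed p* = 107/130 = 0.82308.
Balance c(1−p*) = e gives c = e/(1 − 0.82308) = 0.194/0.17692 = 1.09654.
New p* = 1 − e/c = 1 − 0.19400/0.81144 = 0.76092.
Expected occupied = 130 × 0.76092 = 98.92 ≈ 99.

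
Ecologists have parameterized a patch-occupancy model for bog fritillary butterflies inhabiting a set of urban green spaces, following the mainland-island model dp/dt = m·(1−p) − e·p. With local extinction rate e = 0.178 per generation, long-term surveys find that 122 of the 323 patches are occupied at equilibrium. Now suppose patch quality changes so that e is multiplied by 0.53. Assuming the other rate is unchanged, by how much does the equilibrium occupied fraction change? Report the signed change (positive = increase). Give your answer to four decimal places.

Observed p* = 122/323 = 0.37771.
Balance m(1−p*) = e·p* gives m = e·p*/(1−p*) = 0.178×0.37771/0.62229 = 0.10804.
New p* = m/(m+e) = 0.10804/(0.10804+0.09434) = 0.53385.
Δp* = 0.53385 − 0.37771 = +0.15614.

0.1561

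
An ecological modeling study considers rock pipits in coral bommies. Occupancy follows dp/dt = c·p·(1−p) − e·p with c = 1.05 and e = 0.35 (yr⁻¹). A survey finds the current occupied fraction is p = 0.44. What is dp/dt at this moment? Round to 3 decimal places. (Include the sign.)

Colonization term: c·p·(1−p) = 1.05×0.44×0.5600 = 0.25872.
Extinction term: e·p = 0.15400.
dp/dt = 0.25872 − 0.15400 = 0.10472.

0.105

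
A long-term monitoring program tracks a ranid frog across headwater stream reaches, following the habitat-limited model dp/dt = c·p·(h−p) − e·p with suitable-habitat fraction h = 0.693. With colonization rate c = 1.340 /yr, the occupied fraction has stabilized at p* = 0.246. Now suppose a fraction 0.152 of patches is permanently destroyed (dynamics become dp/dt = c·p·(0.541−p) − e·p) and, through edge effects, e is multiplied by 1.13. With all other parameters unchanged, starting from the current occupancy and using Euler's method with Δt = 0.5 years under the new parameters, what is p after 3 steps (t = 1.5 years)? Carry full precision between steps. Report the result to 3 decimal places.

0.168

Balance c(h−p*) = e gives e = 1.340×(0.693 − 0.24600) = 0.59898.
Starting from p₀ = 0.24600; update p ← p + (dp/dt)·Δt with the new parameters.
  1  |  dp/dt·Δt = -0.034630  |  p_1 = 0.211370
  2  |  dp/dt·Δt = -0.024851  |  p_2 = 0.186519
  3  |  dp/dt·Δt = -0.018824  |  p_3 = 0.167695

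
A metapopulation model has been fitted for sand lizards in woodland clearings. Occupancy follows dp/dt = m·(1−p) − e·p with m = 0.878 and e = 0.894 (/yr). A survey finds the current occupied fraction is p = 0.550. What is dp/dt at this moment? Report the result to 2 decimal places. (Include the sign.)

-0.10

Colonization term: m·(1−p) = 0.878×0.4500 = 0.39510.
Extinction term: e·p = 0.49170.
dp/dt = 0.39510 − 0.49170 = -0.09660.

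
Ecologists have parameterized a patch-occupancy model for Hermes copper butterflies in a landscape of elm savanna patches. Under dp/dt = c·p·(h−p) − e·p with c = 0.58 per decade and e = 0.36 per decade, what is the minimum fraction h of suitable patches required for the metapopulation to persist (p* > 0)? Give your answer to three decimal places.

0.621

p* = h − e/c is positive only when h > e/c.
h_min = e/c = 0.36/0.58 = 0.6207.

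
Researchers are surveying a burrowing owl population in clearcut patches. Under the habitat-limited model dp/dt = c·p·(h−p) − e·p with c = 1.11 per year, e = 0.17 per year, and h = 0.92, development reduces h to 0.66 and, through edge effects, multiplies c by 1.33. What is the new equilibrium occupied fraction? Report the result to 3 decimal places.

Before: p* = h − e/c = 0.92 − 0.17/1.11 = 0.92 − 0.1532 = 0.7668.
After: c = 1.4763, e = 0.17, h = 0.66; p* = 0.66 − 0.17/1.4763 = 0.5448.

0.545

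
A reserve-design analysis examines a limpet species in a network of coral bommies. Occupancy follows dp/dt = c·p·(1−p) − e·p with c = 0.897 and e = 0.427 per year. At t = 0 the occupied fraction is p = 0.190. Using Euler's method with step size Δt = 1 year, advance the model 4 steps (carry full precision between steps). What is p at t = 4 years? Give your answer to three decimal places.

0.419

Update rule: p ← p + [c·p·(1−p) − e·p]·Δt with Δt = 1.
  1  |  dp/dt·Δt = +0.056918  |  p_1 = 0.246918
  2  |  dp/dt·Δt = +0.061363  |  p_2 = 0.308281
  3  |  dp/dt·Δt = +0.059644  |  p_3 = 0.367925
  4  |  dp/dt·Δt = +0.051499  |  p_4 = 0.419424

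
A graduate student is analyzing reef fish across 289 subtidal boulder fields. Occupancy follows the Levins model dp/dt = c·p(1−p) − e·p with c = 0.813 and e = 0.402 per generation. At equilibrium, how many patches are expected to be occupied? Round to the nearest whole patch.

p* = 1 − e/c = 1 − 0.402/0.813 = 0.5055.
Expected occupied patches = N × p* = 289 × 0.5055 = 146.10 ≈ 146.

146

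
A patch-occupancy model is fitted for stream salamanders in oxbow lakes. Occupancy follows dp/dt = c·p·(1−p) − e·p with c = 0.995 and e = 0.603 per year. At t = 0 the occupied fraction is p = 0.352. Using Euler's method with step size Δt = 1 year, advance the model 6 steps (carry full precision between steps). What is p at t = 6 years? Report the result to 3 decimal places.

Update rule: p ← p + [c·p·(1−p) − e·p]·Δt with Δt = 1.
t = 1: p = 0.35200 + (+0.01470) = 0.36670
t = 2: p = 0.36670 + (+0.00995) = 0.37665
t = 3: p = 0.37665 + (+0.00649) = 0.38314
t = 4: p = 0.38314 + (+0.00413) = 0.38727
t = 5: p = 0.38727 + (+0.00258) = 0.38985
t = 6: p = 0.38985 + (+0.00160) = 0.39145

0.391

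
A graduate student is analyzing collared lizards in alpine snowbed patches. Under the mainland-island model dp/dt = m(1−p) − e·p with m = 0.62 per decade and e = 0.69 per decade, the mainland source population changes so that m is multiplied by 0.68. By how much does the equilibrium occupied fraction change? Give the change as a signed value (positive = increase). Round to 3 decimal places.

-0.094

Before: p* = 0.62/(0.62+0.69) = 0.4733.
After: m = 0.4216, e = 0.69; p* = 0.4216/1.1116 = 0.3793.
Δp* = 0.3793 − 0.4733 = -0.0940.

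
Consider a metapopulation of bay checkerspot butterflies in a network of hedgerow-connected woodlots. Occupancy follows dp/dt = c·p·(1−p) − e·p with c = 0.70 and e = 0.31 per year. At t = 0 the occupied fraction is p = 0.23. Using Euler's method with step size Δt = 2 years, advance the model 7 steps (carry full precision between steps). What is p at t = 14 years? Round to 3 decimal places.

Update rule: p ← p + [c·p·(1−p) − e·p]·Δt with Δt = 2.
step 1: Δp = +0.10534, p = 0.33534
step 2: Δp = +0.10413, p = 0.43947
step 3: Δp = +0.07240, p = 0.51187
step 4: Δp = +0.03244, p = 0.54431
step 5: Δp = +0.00978, p = 0.55409
step 6: Δp = +0.00237, p = 0.55646
step 7: Δp = +0.00053, p = 0.55699

0.557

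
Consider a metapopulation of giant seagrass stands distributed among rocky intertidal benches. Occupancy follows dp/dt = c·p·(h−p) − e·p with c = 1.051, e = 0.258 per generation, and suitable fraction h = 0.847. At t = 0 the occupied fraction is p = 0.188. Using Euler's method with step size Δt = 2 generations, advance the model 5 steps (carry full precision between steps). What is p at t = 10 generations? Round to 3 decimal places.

0.602

Update rule: p ← p + [c·p·(h−p) − e·p]·Δt with Δt = 2.
step 1: Δp = +0.16341, p = 0.35141
step 2: Δp = +0.18475, p = 0.53616
step 3: Δp = +0.07366, p = 0.60982
step 4: Δp = -0.01064, p = 0.59918
step 5: Δp = +0.00295, p = 0.60213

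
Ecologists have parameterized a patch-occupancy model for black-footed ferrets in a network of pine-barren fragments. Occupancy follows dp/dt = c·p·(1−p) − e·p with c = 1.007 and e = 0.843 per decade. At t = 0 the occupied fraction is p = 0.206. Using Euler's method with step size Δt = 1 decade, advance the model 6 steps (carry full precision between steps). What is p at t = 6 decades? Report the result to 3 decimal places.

Update rule: p ← p + [c·p·(1−p) − e·p]·Δt with Δt = 1.
step 1: Δp = -0.00895, p = 0.19705
step 2: Δp = -0.00678, p = 0.19027
step 3: Δp = -0.00525, p = 0.18502
step 4: Δp = -0.00413, p = 0.18089
step 5: Δp = -0.00328, p = 0.17760
step 6: Δp = -0.00264, p = 0.17497

0.175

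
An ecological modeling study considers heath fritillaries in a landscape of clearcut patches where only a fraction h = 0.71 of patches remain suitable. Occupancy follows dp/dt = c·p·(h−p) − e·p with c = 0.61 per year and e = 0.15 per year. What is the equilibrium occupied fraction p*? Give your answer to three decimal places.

0.464

Setting dp/dt = 0 and dividing by p* gives c·(h−p*) = e.
So p* = h − e/c = 0.71 − 0.15/0.61 = 0.71 − 0.2459 = 0.4641.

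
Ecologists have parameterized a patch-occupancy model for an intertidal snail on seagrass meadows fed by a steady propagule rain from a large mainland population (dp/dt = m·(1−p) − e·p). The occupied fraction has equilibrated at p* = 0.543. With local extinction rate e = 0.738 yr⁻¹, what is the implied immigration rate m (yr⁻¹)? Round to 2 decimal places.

At equilibrium m(1−p*) = e·p*, so m = e·p*/(1−p*).
m = 0.738 × 0.543 / 0.4570 = 0.4007/0.4570 = 0.8769.

0.88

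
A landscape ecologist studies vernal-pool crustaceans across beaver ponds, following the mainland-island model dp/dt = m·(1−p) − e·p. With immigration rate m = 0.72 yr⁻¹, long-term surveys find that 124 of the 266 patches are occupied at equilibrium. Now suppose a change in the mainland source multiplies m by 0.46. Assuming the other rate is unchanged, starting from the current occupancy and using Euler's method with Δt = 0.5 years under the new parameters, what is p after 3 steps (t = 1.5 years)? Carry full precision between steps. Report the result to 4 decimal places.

0.3001

Observed p* = 124/266 = 0.46617.
Balance m(1−p*) = e·p* gives e = m(1−p*)/p* = 0.72×0.53383/0.46617 = 0.82452.
Starting from p₀ = 0.46617; update p ← p + (dp/dt)·Δt with the new parameters.
step 1: Δp = -0.10378, p = 0.36239
step 2: Δp = -0.04381, p = 0.31858
step 3: Δp = -0.01849, p = 0.30009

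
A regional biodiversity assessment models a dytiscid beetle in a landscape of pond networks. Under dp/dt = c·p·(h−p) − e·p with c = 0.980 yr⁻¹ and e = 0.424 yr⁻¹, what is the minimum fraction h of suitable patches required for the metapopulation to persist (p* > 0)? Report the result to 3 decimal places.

p* = h − e/c is positive only when h > e/c.
h_min = e/c = 0.424/0.980 = 0.4327.

0.433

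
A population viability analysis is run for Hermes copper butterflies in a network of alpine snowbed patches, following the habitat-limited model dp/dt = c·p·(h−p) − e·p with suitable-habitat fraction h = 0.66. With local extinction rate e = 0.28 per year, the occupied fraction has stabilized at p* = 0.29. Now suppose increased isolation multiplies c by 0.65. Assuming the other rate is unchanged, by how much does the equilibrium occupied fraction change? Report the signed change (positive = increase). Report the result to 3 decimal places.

Balance c(h−p*) = e gives c = e/(0.66 − 0.29000) = 0.28/0.37000 = 0.75676.
New p* = 0.66 − e/c = 0.66 − 0.28000/0.49189 = 0.09077.
Δp* = 0.09077 − 0.29000 = -0.19923.

-0.199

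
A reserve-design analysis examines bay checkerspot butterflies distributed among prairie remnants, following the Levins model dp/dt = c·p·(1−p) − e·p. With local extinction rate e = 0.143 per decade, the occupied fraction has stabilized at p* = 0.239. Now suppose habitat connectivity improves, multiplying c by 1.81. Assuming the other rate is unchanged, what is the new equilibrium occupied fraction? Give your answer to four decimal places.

0.5796

Balance c(1−p*) = e gives c = e/(1 − 0.23900) = 0.143/0.76100 = 0.18791.
New p* = 1 − e/c = 1 − 0.14300/0.34012 = 0.57956.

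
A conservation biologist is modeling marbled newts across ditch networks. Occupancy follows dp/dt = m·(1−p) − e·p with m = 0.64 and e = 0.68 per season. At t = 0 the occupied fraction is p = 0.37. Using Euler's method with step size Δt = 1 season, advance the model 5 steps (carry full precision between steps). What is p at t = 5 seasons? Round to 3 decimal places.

0.485

Update rule: p ← p + [m·(1−p) − e·p]·Δt with Δt = 1.
t = 1: p = 0.37000 + (+0.15160) = 0.52160
t = 2: p = 0.52160 + (-0.04851) = 0.47309
t = 3: p = 0.47309 + (+0.01552) = 0.48861
t = 4: p = 0.48861 + (-0.00497) = 0.48364
t = 5: p = 0.48364 + (+0.00159) = 0.48523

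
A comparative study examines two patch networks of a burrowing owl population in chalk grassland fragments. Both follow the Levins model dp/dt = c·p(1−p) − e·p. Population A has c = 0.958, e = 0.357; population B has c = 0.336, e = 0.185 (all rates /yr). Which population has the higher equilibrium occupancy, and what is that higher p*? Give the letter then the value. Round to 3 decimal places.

A, 0.627

A: p*_A = 1 − 0.357/0.958 = 0.6273.
B: p*_B = 1 − 0.185/0.336 = 0.4494.
A is higher at 0.6273.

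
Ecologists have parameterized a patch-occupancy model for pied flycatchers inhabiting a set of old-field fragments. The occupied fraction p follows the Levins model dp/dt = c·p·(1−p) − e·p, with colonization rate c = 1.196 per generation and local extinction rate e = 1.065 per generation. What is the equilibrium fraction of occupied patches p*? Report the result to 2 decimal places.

Setting dp/dt = 0 and dividing through by p* gives c·(1−p*) = e.
So p* = 1 − e/c = 1 − 1.065/1.196 = 1 − 0.8905 = 0.1095.

0.11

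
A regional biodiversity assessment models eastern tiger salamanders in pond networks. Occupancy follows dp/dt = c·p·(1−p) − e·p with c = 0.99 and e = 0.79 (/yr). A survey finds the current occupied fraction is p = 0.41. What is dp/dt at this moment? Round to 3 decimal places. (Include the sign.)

-0.084

Colonization term: c·p·(1−p) = 0.99×0.41×0.5900 = 0.23948.
Extinction term: e·p = 0.32390.
dp/dt = 0.23948 − 0.32390 = -0.08442.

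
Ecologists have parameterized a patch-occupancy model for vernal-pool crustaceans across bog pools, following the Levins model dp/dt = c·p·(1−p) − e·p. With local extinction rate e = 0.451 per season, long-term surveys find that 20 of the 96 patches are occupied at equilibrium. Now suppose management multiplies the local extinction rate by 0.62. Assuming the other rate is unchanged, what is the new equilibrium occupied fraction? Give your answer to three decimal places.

0.509

Observed p* = 20/96 = 0.20833.
Balance c(1−p*) = e gives c = e/(1 − 0.20833) = 0.451/0.79167 = 0.56968.
New p* = 1 − e/c = 1 − 0.27962/0.56968 = 0.50916.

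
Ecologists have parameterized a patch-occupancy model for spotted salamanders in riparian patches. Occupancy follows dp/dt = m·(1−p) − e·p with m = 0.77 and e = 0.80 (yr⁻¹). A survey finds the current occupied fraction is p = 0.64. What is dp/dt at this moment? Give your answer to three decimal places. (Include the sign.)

Colonization term: m·(1−p) = 0.77×0.3600 = 0.27720.
Extinction term: e·p = 0.51200.
dp/dt = 0.27720 − 0.51200 = -0.23480.

-0.235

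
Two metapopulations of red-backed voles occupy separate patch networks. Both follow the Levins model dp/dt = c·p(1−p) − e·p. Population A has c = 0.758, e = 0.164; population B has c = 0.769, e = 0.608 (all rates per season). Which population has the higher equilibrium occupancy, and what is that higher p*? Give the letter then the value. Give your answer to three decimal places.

A, 0.784

A: p*_A = 1 − 0.164/0.758 = 0.7836.
B: p*_B = 1 − 0.608/0.769 = 0.2094.
A is higher at 0.7836.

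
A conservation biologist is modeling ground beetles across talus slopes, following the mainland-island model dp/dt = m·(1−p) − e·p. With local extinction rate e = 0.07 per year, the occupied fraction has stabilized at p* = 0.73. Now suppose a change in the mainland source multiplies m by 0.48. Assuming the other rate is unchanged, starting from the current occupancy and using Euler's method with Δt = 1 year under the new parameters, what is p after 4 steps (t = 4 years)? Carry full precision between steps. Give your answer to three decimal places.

0.647

Balance m(1−p*) = e·p* gives m = e·p*/(1−p*) = 0.07×0.73000/0.27000 = 0.18926.
Starting from p₀ = 0.73000; update p ← p + (dp/dt)·Δt with the new parameters.
t = 1: p = 0.73000 + (-0.02657) = 0.70343
t = 2: p = 0.70343 + (-0.02230) = 0.68113
t = 3: p = 0.68113 + (-0.01871) = 0.66242
t = 4: p = 0.66242 + (-0.01570) = 0.64672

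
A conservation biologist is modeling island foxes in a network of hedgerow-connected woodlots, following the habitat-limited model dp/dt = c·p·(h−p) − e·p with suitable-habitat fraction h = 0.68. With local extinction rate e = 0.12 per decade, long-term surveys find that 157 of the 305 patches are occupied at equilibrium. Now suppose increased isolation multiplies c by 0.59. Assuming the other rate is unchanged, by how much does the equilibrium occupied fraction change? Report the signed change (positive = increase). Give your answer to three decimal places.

Observed p* = 157/305 = 0.51475.
Balance c(h−p*) = e gives c = e/(0.68 − 0.51475) = 0.12/0.16525 = 0.72617.
New p* = 0.68 − e/c = 0.68 − 0.12000/0.42844 = 0.39991.
Δp* = 0.39991 − 0.51475 = -0.11484.

-0.115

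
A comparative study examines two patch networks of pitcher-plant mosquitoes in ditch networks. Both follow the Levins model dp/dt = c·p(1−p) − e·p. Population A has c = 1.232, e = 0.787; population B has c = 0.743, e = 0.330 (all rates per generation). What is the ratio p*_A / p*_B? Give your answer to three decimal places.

0.650

A: p*_A = 1 − 0.787/1.232 = 0.3612.
B: p*_B = 1 − 0.330/0.743 = 0.5559.
p*_A / p*_B = 0.3612/0.5559 = 0.6498.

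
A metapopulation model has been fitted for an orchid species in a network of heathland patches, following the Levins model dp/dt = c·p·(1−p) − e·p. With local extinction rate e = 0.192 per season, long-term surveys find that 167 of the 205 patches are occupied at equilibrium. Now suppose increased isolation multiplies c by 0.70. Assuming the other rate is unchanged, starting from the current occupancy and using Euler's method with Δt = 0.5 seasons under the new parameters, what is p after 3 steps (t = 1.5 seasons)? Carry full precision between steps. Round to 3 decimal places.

Observed p* = 167/205 = 0.81463.
Balance c(1−p*) = e gives c = e/(1 − 0.81463) = 0.192/0.18537 = 1.03579.
Starting from p₀ = 0.81463; update p ← p + (dp/dt)·Δt with the new parameters.
t = 0.5: p = 0.81463 + (-0.02346) = 0.79117
t = 1: p = 0.79117 + (-0.01606) = 0.77512
t = 1.5: p = 0.77512 + (-0.01122) = 0.76390

0.764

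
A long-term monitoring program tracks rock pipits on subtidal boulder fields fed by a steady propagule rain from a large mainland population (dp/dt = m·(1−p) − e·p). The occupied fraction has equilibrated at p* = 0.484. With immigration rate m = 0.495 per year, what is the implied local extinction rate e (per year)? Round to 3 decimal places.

At equilibrium m(1−p*) = e·p*, so e = m(1−p*)/p*.
e = 0.495 × 0.5160 / 0.484 = 0.5277.

0.528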